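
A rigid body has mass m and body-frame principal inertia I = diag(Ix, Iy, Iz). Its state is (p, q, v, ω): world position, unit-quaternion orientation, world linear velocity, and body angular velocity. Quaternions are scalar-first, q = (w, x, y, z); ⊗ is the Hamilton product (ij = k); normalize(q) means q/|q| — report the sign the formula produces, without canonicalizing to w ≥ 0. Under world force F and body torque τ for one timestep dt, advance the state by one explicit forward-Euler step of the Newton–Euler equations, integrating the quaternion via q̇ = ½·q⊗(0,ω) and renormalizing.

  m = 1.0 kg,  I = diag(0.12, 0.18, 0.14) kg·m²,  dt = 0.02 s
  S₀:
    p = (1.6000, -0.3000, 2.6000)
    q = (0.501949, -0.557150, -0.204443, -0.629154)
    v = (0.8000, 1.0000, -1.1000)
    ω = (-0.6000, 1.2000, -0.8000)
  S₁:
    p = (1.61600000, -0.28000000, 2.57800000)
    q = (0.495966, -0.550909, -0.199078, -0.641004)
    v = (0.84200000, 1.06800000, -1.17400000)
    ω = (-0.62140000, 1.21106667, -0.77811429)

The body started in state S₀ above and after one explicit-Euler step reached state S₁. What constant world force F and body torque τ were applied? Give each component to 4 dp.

Δv = v₁−v₀ = (0.04200000, 0.06800000, -0.07400000)
m·(v₁−v₀)/dt = (2.1000, 3.4000, -3.7000)
rate change Δω = (-0.02140000, 0.01106667, 0.02188571)
ω₀×(Iω₀) = (0.0384, -0.0096, -0.0432)
applied torque τ = (-0.0900, 0.0900, 0.1100)

F = (2.1000, 3.4000, -3.7000)
τ = (-0.0900, 0.0900, 0.1100)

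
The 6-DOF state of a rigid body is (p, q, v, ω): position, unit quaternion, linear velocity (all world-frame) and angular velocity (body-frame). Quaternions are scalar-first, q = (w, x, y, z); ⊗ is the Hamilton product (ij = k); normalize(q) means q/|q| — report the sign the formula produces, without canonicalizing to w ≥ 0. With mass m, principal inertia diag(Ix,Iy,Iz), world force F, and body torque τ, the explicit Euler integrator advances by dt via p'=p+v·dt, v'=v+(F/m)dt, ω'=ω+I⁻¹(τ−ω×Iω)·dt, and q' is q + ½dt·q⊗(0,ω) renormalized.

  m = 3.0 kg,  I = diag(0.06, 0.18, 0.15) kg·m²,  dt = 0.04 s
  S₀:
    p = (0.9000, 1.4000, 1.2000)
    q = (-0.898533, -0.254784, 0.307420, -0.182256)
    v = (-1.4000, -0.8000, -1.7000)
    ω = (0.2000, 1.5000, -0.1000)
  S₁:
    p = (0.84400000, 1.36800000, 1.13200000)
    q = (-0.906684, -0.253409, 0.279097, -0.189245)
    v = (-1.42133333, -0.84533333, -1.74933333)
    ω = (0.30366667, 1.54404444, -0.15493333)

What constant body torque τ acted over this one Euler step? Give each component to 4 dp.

τ = (0.1600, 0.2000, -0.1700)

ω₁ − ω₀ = (0.10366667, 0.04404444, -0.05493333)
gyro term ω₀×Iω₀ = (0.0045, 0.0018, 0.0360)
applied torque τ = (0.1600, 0.2000, -0.1700)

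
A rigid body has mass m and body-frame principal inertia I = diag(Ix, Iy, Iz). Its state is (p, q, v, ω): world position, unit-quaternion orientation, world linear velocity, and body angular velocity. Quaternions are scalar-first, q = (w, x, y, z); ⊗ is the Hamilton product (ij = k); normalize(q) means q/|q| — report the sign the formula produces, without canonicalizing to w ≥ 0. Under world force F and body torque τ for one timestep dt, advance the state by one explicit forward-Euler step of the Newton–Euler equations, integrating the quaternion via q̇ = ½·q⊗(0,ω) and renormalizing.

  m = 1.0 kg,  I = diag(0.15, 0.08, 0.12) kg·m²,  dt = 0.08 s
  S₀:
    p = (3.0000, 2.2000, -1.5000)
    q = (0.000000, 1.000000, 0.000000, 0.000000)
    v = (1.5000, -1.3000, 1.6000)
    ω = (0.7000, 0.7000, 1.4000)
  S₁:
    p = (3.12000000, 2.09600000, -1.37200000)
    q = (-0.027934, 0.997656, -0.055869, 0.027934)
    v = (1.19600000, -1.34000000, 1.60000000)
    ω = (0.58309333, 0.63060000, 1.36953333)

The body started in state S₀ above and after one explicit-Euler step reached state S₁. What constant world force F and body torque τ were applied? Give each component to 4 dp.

ω₁ − ω₀ = (-0.11690667, -0.06940000, -0.03046667)
gyro term ω₀×Iω₀ = (0.0392, 0.0294, -0.0343)
I·α + gyro = (-0.1800, -0.0400, -0.0800)
Δv = v₁−v₀ = (-0.30400000, -0.04000000, 0.00000000)
applied force F = (-3.8000, -0.5000, 0.0000)

F = (-3.8000, -0.5000, 0.0000)
τ = (-0.1800, -0.0400, -0.0800)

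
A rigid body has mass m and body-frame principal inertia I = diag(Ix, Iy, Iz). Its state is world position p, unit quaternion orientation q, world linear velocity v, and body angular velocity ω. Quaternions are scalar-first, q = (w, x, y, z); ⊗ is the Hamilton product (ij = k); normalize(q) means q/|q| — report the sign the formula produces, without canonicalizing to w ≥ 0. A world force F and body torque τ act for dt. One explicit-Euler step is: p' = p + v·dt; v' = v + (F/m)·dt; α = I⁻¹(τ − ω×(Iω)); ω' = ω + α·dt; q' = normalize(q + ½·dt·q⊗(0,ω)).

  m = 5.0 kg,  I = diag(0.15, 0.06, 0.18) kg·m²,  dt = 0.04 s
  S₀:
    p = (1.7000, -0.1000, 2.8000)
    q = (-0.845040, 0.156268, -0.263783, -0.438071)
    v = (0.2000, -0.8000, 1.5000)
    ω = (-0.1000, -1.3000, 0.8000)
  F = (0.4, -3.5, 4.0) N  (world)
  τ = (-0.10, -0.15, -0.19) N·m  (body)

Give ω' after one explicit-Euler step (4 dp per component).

ω×(Iω) gyroscopic = (-0.1248, 0.0024, -0.0117)
(τ − ω×Iω)/I = (0.1653, -2.5400, -0.9906)
ω + α·dt = (-0.0934, -1.4016, 0.7604)

ω' = (-0.0934, -1.4016, 0.7604)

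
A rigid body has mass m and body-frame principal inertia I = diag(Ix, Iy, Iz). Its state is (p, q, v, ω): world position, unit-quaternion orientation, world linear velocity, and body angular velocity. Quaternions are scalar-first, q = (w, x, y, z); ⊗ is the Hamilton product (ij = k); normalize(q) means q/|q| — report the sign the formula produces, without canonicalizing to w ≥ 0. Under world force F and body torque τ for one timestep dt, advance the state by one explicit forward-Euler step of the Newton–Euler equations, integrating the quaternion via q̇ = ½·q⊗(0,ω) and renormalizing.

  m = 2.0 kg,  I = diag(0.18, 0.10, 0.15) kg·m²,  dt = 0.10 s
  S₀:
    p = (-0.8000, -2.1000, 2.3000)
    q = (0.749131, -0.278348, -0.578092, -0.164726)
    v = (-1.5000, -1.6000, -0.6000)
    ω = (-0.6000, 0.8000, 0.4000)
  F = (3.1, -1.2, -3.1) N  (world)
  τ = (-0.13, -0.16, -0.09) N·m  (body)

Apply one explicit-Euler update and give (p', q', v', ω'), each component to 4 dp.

p' = (-0.9500, -2.2600, 2.2400)
q' = (0.7661, -0.3054, -0.5368, -0.1780)
v' = (-1.3450, -1.6600, -0.7550)
ω' = (-0.6811, 0.6472, 0.3144)

p + v·dt = (-0.9500, -2.2600, 2.2400)
v + (F/m)dt = (-1.3450, -1.6600, -0.7550)
precession coupling ω×(Iω) = (0.0160, -0.0072, 0.0384)
angular accel α = (-0.8111, -1.5280, -0.8560)
ω + α·dt = (-0.6811, 0.6472, 0.3144)
q⊗(0,ω) = (0.3613552, -0.5489346, 0.8094796, -0.2698812)
updated quaternion q' = (0.7661, -0.3054, -0.5368, -0.1780)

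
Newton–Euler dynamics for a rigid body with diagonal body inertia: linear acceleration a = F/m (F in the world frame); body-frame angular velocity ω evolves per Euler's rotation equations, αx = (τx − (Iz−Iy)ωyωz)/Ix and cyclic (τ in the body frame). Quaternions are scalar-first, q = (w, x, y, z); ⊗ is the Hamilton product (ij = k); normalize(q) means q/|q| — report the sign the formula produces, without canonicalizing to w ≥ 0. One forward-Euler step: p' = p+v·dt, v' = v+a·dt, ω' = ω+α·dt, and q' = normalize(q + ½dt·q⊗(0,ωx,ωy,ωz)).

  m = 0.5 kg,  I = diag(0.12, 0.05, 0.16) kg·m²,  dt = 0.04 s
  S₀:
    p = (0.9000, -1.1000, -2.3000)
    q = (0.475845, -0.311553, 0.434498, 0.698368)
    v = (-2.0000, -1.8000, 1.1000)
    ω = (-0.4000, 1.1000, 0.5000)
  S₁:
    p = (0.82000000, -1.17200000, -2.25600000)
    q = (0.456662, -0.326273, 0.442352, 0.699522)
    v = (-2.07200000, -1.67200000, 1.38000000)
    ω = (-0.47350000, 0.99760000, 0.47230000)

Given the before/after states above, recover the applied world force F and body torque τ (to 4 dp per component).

Δω = ω₁−ω₀ = (-0.07350000, -0.10240000, -0.02770000)
I·α + gyro = (-0.1600, -0.1200, -0.0800)
v₁ − v₀ = (-0.07200000, 0.12800000, 0.28000000)
F = m·Δv/dt = (-0.9000, 1.6000, 3.5000)

F = (-0.9000, 1.6000, 3.5000)
τ = (-0.1600, -0.1200, -0.0800)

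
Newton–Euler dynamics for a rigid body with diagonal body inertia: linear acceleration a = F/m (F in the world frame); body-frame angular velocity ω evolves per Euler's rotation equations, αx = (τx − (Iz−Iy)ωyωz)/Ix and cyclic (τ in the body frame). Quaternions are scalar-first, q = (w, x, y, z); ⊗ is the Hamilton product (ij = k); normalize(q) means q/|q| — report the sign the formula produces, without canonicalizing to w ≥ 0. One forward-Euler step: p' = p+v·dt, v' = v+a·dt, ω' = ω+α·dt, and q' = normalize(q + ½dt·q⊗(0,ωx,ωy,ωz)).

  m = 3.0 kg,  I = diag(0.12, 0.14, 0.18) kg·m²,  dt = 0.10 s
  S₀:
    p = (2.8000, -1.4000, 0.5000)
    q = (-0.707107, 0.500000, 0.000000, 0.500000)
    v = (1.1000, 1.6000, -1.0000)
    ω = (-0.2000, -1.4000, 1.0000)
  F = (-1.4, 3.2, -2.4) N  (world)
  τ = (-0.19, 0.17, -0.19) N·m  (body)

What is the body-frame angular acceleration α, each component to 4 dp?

gyro term ω×Iω = (-0.0560, 0.0120, 0.0056)
angular accel α = (-1.1167, 1.1286, -1.0867)

α = (-1.1167, 1.1286, -1.0867)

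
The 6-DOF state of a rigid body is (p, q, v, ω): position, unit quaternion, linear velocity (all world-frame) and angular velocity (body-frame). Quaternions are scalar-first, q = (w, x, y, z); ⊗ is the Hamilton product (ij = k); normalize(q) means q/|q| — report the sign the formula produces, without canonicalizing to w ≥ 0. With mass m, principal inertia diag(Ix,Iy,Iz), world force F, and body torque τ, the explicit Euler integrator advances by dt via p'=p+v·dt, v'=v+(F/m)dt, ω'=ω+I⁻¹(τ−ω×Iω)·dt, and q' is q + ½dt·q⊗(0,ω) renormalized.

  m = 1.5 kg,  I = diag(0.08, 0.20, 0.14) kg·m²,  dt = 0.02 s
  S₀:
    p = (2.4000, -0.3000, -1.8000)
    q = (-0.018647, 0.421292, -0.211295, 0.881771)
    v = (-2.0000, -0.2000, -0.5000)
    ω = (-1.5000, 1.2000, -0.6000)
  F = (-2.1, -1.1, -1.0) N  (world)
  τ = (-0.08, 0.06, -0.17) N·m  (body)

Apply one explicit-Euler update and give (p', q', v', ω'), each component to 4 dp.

p' = (2.3600, -0.3040, -1.8100)
q' = (-0.0045, 0.4122, -0.2222, 0.8836)
v' = (-2.0280, -0.2147, -0.5133)
ω' = (-1.5308, 1.2114, -0.5934)

precession coupling ω×(Iω) = (0.0432, -0.0540, -0.2160)
angular accel α = (-1.5400, 0.5700, 0.3286)
ω + α·dt = (-1.5308, 1.2114, -0.5934)
Hamilton product q⊗(0,ω) = (1.4145546, -0.9033777, -1.0922577, 0.1997961)
q + ½dt·q⊗(0,ω), renormalized = (-0.0045, 0.4122, -0.2222, 0.8836)
linear accel F/m = (-1.4000, -0.7333, -0.6667)
p + v·dt = (2.3600, -0.3040, -1.8100)
new velocity v' = (-2.0280, -0.2147, -0.5133)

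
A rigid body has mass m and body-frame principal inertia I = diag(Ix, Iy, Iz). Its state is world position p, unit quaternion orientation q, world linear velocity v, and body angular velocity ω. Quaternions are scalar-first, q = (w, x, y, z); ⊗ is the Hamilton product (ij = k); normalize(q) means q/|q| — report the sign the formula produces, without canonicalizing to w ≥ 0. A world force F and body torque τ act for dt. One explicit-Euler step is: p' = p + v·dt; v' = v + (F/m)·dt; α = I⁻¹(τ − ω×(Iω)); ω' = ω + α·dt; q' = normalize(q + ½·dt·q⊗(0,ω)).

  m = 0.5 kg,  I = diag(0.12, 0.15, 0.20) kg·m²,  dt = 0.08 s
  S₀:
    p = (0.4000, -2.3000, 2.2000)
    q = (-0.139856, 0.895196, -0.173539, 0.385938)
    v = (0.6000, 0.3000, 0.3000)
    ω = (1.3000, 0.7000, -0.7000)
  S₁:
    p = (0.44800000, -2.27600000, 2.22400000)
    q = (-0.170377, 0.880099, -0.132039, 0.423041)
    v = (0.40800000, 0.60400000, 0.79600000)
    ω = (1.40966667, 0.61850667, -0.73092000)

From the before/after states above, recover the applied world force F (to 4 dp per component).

F = (-1.2000, 1.9000, 3.1000)

Δv = v₁−v₀ = (-0.19200000, 0.30400000, 0.49600000)
applied force F = (-1.2000, 1.9000, 3.1000)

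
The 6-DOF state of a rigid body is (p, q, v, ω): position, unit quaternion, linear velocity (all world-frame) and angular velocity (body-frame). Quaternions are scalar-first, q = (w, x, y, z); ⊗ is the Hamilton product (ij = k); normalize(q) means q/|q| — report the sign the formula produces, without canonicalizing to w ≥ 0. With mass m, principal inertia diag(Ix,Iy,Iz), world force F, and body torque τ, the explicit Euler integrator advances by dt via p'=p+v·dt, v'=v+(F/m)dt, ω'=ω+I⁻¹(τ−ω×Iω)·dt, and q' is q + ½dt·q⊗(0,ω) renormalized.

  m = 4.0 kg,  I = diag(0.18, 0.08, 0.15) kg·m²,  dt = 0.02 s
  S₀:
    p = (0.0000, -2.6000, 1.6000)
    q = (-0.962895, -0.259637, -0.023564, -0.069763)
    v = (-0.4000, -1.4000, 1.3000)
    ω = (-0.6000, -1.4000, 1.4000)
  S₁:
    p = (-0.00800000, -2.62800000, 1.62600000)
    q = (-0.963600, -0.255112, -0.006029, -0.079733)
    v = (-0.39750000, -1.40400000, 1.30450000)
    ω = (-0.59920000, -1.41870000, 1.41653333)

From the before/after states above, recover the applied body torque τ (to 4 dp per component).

Δω = ω₁−ω₀ = (0.00080000, -0.01870000, 0.01653333)
ω₀×(Iω₀) = (-0.1372, -0.0252, -0.0840)
applied torque τ = (-0.1300, -0.1000, 0.0400)

τ = (-0.1300, -0.1000, 0.0400)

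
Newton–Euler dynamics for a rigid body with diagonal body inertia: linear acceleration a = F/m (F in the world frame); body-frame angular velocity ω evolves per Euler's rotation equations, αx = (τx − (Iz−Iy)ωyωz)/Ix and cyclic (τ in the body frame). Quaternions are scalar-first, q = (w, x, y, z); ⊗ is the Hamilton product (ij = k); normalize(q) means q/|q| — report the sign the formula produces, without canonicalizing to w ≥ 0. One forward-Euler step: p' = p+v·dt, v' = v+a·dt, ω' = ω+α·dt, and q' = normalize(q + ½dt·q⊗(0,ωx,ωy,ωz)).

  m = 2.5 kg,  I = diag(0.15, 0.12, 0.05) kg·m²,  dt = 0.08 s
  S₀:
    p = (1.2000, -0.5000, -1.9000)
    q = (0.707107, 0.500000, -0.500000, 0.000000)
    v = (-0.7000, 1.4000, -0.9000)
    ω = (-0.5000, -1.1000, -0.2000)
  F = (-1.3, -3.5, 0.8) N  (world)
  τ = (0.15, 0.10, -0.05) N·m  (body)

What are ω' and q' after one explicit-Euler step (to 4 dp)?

ω' = (-0.4118, -1.0400, -0.2536)
q' = (0.6943, 0.4893, -0.5265, -0.0376)

ω×(Iω) gyroscopic = (-0.0154, 0.0100, -0.0165)
(τ − ω×Iω)/I = (1.1027, 0.7500, -0.6700)
ω' = ω + α·dt = (-0.4118, -1.0400, -0.2536)
Hamilton product q⊗(0,ω) = (-0.3000000, -0.2535535, -0.6778177, -0.9414214)
updated quaternion q' = (0.6943, 0.4893, -0.5265, -0.0376)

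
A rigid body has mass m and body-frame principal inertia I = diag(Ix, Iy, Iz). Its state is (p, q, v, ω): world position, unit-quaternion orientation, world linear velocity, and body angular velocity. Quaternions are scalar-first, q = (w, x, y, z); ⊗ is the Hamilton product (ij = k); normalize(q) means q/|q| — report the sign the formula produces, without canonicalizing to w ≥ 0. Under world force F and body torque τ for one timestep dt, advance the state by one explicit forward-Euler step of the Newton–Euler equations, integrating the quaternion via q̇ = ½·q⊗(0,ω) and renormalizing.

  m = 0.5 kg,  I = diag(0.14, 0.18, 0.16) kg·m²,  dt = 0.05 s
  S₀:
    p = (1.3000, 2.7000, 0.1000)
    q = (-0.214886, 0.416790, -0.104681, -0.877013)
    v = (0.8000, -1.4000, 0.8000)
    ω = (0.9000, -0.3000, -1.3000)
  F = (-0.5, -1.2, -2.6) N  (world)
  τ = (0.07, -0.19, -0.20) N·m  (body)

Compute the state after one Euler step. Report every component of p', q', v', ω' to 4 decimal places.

angular accel α = (0.5557, -1.1856, -1.1825)
ω + α·dt = (0.9278, -0.3593, -1.3591)
2q̇ = q⊗(0,ω) = (-1.5466322, -0.3204160, -0.1830189, 0.2485277)
q' = normalize(q + ½dt·q⊗(0,ω)) = (-0.2533, 0.4084, -0.1092, -0.8701)
a = F/m = (-1.0000, -2.4000, -5.2000)
p + v·dt = (1.3400, 2.6300, 0.1400)
v' = v + a·dt = (0.7500, -1.5200, 0.5400)

p' = (1.3400, 2.6300, 0.1400)
q' = (-0.2533, 0.4084, -0.1092, -0.8701)
v' = (0.7500, -1.5200, 0.5400)
ω' = (0.9278, -0.3593, -1.3591)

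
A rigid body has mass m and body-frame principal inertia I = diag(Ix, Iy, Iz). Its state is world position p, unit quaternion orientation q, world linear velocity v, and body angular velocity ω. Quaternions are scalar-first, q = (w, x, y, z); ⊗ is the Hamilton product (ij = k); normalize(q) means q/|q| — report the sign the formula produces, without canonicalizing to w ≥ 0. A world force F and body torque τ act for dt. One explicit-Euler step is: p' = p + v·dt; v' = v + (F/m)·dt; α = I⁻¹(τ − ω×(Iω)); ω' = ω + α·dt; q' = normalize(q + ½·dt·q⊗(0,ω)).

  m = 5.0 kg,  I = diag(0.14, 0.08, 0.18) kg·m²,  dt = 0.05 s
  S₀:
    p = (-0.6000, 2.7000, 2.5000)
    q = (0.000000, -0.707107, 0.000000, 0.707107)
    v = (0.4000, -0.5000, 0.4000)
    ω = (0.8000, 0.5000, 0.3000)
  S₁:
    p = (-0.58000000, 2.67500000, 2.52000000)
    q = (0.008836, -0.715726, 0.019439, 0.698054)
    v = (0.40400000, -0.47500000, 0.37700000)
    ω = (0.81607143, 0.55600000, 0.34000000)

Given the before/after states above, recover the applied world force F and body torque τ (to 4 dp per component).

Δv = v₁−v₀ = (0.00400000, 0.02500000, -0.02300000)
F = m·Δv/dt = (0.4000, 2.5000, -2.3000)
rate change Δω = (0.01607143, 0.05600000, 0.04000000)
ω₀×(Iω₀) = (0.0150, -0.0096, -0.0240)
τ = I·(Δω/dt) + ω₀×(Iω₀) = (0.0600, 0.0800, 0.1200)

F = (0.4000, 2.5000, -2.3000)
τ = (0.0600, 0.0800, 0.1200)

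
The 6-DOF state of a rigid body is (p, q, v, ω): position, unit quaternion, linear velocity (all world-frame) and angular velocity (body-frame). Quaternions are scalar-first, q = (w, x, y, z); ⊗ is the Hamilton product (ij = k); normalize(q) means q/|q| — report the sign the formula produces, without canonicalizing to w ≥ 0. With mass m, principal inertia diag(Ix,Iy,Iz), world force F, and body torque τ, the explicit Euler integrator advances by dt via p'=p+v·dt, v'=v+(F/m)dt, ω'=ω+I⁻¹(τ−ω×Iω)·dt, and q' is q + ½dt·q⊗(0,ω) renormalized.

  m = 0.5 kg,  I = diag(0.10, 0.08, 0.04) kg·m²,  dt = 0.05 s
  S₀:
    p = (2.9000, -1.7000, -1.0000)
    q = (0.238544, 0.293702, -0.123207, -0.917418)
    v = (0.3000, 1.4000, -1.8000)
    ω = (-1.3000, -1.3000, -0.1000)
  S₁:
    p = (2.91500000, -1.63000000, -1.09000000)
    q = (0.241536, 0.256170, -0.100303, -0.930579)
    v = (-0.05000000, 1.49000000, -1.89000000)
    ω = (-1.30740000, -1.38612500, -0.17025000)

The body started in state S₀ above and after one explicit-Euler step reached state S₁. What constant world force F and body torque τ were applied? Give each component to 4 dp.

F = (-3.5000, 0.9000, -0.9000)
τ = (-0.0200, -0.1300, -0.0900)

velocity change Δv = (-0.35000000, 0.09000000, -0.09000000)
F = m·Δv/dt = (-3.5000, 0.9000, -0.9000)
Δω = ω₁−ω₀ = (-0.00740000, -0.08612500, -0.07025000)
I·α + gyro = (-0.0200, -0.1300, -0.0900)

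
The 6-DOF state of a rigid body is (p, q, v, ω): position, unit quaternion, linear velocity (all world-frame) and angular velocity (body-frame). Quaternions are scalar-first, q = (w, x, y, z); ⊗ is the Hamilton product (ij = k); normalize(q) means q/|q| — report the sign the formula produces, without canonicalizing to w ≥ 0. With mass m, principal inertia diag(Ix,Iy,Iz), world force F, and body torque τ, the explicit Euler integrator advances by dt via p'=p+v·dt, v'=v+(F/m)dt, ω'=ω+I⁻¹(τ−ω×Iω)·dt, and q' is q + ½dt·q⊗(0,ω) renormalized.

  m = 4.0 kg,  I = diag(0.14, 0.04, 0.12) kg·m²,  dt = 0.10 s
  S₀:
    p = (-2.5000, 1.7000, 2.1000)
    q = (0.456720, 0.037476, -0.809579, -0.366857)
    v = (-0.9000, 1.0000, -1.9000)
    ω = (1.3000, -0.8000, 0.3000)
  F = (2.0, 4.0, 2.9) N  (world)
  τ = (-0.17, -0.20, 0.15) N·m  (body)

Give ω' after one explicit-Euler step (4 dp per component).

ω' = (1.1923, -1.3195, 0.3383)

angular accel α = (-1.0771, -5.1950, 0.3833)
ω' = ω + α·dt = (1.1923, -1.3195, 0.3383)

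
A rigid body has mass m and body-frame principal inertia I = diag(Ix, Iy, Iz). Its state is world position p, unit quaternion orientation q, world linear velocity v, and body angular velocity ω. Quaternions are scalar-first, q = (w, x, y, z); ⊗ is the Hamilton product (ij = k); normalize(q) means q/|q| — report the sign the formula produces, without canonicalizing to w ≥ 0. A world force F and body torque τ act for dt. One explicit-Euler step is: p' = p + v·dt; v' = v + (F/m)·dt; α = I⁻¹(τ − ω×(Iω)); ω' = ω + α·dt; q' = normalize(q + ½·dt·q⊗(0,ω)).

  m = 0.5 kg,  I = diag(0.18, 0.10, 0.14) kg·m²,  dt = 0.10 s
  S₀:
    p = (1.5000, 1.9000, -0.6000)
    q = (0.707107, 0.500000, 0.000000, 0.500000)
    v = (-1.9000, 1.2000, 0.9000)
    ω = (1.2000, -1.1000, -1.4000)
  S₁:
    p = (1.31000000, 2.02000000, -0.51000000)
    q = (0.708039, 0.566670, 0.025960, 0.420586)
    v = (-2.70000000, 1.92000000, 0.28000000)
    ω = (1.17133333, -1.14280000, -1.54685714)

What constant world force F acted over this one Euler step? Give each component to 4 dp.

v₁ − v₀ = (-0.80000000, 0.72000000, -0.62000000)
m·(v₁−v₀)/dt = (-4.0000, 3.6000, -3.1000)

F = (-4.0000, 3.6000, -3.1000)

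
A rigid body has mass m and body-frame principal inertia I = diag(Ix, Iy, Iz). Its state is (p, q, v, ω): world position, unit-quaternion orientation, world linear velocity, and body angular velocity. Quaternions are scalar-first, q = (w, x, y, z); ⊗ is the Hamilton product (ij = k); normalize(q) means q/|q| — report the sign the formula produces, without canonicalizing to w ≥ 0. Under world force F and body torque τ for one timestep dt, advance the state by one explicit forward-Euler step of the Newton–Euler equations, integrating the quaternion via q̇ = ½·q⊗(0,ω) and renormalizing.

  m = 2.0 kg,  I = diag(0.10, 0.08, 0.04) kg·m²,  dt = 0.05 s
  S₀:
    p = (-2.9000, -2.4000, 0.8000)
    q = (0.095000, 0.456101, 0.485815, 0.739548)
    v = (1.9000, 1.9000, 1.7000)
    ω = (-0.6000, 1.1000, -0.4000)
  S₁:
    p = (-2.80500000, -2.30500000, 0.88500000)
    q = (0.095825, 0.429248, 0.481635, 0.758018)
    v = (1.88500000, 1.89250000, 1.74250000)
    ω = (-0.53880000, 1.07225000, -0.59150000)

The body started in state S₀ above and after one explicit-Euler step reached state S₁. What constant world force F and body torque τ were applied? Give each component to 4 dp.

F = (-0.6000, -0.3000, 1.7000)
τ = (0.1400, -0.0300, -0.1400)

Δω = ω₁−ω₀ = (0.06120000, -0.02775000, -0.19150000)
precession coupling = (0.0176, 0.0144, 0.0132)
applied torque τ = (0.1400, -0.0300, -0.1400)
Δv = v₁−v₀ = (-0.01500000, -0.00750000, 0.04250000)
m·(v₁−v₀)/dt = (-0.6000, -0.3000, 1.7000)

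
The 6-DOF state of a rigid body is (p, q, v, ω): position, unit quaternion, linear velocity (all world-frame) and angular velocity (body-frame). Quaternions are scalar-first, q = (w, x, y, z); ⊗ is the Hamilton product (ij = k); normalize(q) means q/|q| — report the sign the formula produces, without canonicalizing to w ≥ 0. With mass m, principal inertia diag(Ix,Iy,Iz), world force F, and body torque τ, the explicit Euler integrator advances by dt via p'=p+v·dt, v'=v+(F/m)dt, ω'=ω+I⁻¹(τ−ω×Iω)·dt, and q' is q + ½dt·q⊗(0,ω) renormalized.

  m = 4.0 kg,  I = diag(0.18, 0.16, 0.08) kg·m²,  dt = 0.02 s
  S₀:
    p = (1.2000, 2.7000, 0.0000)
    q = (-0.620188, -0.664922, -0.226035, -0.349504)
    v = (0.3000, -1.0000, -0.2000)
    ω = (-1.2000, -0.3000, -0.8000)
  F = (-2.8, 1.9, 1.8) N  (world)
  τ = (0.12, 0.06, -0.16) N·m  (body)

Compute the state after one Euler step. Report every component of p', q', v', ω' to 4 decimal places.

(τ − ω×Iω)/I = (0.7733, -0.2250, -1.9100)
ω' = ω + α·dt = (-1.1845, -0.3045, -0.8382)
2q̇ = q⊗(0,ω) = (-1.1453201, 0.8202024, 0.0735236, 0.4243850)
q + ½dt·q⊗(0,ω), renormalized = (-0.6316, -0.6566, -0.2253, -0.3452)
p + v·dt = (1.2060, 2.6800, -0.0040)
v' = v + a·dt = (0.2860, -0.9905, -0.1910)

p' = (1.2060, 2.6800, -0.0040)
q' = (-0.6316, -0.6566, -0.2253, -0.3452)
v' = (0.2860, -0.9905, -0.1910)
ω' = (-1.1845, -0.3045, -0.8382)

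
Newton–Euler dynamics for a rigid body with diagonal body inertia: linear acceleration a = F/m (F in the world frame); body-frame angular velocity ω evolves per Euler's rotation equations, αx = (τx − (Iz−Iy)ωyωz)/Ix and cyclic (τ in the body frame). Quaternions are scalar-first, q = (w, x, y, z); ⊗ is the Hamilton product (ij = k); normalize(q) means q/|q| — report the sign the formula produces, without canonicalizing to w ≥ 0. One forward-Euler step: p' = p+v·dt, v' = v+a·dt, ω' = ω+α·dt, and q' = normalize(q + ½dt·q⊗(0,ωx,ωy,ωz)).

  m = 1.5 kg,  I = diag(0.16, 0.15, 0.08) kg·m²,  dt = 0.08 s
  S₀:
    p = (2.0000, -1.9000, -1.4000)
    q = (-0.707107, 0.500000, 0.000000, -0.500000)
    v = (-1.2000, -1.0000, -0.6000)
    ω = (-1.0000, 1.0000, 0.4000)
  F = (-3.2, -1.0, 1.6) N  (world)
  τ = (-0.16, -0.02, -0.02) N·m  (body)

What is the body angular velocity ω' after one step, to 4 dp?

angular accel α = (-0.8250, 0.0800, -0.3750)
new body rate ω' = (-1.0660, 1.0064, 0.3700)

ω' = (-1.0660, 1.0064, 0.3700)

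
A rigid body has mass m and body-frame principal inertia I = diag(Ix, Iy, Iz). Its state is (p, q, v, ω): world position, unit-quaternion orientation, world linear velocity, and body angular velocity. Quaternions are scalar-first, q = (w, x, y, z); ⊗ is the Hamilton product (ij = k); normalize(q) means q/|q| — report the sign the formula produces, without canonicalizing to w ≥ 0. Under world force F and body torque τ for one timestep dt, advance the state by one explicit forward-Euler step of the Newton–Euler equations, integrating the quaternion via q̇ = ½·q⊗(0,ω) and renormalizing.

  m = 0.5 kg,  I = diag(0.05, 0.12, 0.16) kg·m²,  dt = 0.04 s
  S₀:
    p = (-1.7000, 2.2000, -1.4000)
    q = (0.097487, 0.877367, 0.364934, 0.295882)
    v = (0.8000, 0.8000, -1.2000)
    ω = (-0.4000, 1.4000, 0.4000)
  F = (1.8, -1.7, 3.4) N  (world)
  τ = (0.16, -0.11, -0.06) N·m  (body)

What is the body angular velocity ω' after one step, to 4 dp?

α = I⁻¹(τ − ω×Iω) = (2.7520, -1.0633, -0.1300)
new body rate ω' = (-0.2899, 1.3575, 0.3948)

ω' = (-0.2899, 1.3575, 0.3948)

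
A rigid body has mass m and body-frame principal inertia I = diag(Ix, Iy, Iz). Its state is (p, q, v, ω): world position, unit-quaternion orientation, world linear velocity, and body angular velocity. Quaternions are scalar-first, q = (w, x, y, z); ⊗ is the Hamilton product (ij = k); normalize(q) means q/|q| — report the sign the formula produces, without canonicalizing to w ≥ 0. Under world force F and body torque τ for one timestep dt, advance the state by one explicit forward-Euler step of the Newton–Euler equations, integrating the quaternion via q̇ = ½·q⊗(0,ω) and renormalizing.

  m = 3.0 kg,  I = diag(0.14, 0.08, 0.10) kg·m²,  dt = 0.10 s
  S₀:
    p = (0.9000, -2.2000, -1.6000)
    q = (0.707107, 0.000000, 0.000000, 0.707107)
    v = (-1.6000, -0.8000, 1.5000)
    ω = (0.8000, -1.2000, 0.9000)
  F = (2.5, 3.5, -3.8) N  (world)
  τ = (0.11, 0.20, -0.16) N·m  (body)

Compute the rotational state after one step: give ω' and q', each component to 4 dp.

gyro term ω×Iω = (-0.0216, 0.0288, 0.0576)
(τ − ω×Iω)/I = (0.9400, 2.1400, -2.1760)
ω' = ω + α·dt = (0.8940, -0.9860, 0.6824)
Hamilton product q⊗(0,ω) = (-0.6363963, 1.4142140, -0.2828428, 0.6363963)
updated quaternion q' = (0.6729, 0.0705, -0.0141, 0.7363)

ω' = (0.8940, -0.9860, 0.6824)
q' = (0.6729, 0.0705, -0.0141, 0.7363)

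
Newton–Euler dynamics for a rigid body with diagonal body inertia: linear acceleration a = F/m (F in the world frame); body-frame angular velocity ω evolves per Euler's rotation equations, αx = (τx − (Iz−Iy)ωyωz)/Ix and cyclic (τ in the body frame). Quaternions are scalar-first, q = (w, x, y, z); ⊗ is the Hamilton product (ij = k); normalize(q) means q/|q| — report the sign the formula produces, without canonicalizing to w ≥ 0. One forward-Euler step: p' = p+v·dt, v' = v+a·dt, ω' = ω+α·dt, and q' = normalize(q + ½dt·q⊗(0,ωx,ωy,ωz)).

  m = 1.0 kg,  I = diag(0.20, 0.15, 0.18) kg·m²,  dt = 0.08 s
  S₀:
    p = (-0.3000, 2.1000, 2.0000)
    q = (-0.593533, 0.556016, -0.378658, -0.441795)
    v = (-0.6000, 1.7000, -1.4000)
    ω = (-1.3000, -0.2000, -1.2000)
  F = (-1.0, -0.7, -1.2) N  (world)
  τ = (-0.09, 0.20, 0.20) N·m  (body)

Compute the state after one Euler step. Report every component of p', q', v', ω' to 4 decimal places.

p' = (-0.3480, 2.2360, 1.8880)
q' = (-0.5874, 0.6000, -0.3234, -0.4363)
v' = (-0.6800, 1.6440, -1.4960)
ω' = (-1.3389, -0.1100, -1.1053)

p' = p + v·dt = (-0.3480, 2.2360, 1.8880)
v' = v + a·dt = (-0.6800, 1.6440, -1.4960)
precession coupling ω×(Iω) = (0.0072, 0.0312, -0.0130)
(τ − ω×Iω)/I = (-0.4860, 1.1253, 1.1833)
new body rate ω' = (-1.3389, -0.1100, -1.1053)
2q̇ = q⊗(0,ω) = (0.1169352, 1.1376235, 1.3602593, 0.1087810)
updated quaternion q' = (-0.5874, 0.6000, -0.3234, -0.4363)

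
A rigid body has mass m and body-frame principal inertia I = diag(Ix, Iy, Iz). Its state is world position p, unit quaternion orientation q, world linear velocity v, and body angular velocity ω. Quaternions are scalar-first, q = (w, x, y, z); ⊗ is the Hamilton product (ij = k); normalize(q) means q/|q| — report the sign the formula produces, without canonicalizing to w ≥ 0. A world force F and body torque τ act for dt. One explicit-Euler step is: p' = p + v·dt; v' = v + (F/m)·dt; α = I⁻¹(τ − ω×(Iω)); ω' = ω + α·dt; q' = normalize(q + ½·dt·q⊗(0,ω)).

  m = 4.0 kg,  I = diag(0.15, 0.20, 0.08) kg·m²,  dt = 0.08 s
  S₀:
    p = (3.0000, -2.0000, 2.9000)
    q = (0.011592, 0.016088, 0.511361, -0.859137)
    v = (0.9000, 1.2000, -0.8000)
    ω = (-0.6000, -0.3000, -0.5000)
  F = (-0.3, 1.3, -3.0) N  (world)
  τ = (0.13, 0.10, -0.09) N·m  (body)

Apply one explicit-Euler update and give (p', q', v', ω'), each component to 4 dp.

new position p' = (3.0720, -1.9040, 2.8360)
new velocity v' = (0.8940, 1.2260, -0.8600)
(τ − ω×Iω)/I = (0.9867, 0.3950, -1.2375)
ω' = ω + α·dt = (-0.5211, -0.2684, -0.5990)
Hamilton product q⊗(0,ω) = (-0.2665074, -0.5203768, 0.5200486, 0.2961942)
q' = normalize(q + ½dt·q⊗(0,ω)) = (0.0009, -0.0047, 0.5319, -0.8468)

p' = (3.0720, -1.9040, 2.8360)
q' = (0.0009, -0.0047, 0.5319, -0.8468)
v' = (0.8940, 1.2260, -0.8600)
ω' = (-0.5211, -0.2684, -0.5990)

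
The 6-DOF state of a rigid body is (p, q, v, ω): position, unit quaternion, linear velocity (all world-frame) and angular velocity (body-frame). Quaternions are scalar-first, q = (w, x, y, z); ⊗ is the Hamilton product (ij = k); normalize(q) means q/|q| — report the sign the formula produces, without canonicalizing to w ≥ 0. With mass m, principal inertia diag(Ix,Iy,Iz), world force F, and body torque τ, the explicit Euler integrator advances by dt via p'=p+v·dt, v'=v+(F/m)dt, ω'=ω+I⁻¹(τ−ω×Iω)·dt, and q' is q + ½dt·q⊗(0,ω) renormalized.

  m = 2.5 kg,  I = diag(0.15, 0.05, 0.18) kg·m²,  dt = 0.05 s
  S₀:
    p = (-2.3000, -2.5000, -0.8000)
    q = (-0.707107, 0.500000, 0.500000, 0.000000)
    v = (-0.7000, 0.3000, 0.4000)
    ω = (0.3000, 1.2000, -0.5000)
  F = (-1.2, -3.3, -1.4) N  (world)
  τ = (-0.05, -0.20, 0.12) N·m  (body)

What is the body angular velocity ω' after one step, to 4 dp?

ω' = (0.3093, 0.9955, -0.4567)

ω×(Iω) gyroscopic = (-0.0780, 0.0045, -0.0360)
α = I⁻¹(τ − ω×Iω) = (0.1867, -4.0900, 0.8667)
new body rate ω' = (0.3093, 0.9955, -0.4567)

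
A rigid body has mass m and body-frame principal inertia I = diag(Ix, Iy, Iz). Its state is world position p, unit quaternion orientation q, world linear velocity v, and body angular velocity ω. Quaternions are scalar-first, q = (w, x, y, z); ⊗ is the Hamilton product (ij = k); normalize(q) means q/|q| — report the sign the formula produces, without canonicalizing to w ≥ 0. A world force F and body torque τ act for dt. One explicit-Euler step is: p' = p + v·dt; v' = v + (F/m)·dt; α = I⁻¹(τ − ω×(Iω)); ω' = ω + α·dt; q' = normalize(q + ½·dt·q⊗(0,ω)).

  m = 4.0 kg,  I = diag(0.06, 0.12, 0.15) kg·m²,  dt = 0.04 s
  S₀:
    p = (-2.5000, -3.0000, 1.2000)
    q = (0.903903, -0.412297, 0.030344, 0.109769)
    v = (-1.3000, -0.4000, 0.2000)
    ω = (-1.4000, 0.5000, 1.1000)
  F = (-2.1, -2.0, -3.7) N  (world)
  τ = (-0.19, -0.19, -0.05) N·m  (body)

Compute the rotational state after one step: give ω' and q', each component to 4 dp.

ω' = (-1.5377, 0.3905, 1.0979)
q' = (0.8890, -0.4377, 0.0453, 0.1263)

ω×(Iω) gyroscopic = (0.0165, 0.1386, -0.0420)
angular accel α = (-3.4417, -2.7383, -0.0533)
ω + α·dt = (-1.5377, 0.3905, 1.0979)
Hamilton product q⊗(0,ω) = (-0.7131337, -1.2869703, 0.7518016, 0.8306264)
q + ½dt·q⊗(0,ω), renormalized = (0.8890, -0.4377, 0.0453, 0.1263)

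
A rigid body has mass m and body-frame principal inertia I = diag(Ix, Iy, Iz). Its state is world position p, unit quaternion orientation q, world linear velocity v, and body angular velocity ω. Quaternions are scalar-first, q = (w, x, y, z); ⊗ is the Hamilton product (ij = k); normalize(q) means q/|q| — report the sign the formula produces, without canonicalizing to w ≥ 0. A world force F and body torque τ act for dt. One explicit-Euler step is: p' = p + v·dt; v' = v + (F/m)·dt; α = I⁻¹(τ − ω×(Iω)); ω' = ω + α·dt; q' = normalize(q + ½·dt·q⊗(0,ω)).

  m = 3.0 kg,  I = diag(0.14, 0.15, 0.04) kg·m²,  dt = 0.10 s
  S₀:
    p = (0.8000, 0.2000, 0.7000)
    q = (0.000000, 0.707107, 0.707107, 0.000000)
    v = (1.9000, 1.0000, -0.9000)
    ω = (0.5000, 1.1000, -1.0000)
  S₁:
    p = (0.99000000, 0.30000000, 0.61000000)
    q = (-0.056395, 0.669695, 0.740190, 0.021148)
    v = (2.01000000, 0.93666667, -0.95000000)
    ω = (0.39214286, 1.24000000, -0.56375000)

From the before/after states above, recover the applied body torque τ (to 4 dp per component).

τ = (-0.0300, 0.1600, 0.1800)

ω₁ − ω₀ = (-0.10785714, 0.14000000, 0.43625000)
gyro term ω₀×Iω₀ = (0.1210, -0.0500, 0.0055)
I·α + gyro = (-0.0300, 0.1600, 0.1800)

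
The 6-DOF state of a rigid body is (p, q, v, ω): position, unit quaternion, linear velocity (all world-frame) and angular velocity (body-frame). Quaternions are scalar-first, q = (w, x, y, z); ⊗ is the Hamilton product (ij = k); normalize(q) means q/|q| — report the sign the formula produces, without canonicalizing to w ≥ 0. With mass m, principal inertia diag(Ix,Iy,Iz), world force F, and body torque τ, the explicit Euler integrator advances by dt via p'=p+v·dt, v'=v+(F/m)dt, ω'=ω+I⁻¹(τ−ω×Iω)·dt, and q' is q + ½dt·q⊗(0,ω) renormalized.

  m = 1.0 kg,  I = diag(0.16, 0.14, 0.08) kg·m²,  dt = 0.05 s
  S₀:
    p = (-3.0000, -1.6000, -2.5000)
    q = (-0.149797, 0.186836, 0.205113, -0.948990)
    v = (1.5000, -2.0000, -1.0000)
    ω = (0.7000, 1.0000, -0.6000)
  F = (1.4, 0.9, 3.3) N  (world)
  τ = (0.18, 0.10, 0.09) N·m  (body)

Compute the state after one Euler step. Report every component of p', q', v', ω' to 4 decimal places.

p' = (-2.9250, -1.7000, -2.5500)
q' = (-0.1723, 0.2047, 0.1875, -0.9451)
v' = (1.5700, -1.9550, -0.8350)
ω' = (0.7450, 1.0477, -0.5350)

linear accel F/m = (1.4000, 0.9000, 3.3000)
p + v·dt = (-2.9250, -1.7000, -2.5500)
new velocity v' = (1.5700, -1.9550, -0.8350)
ω×(Iω) gyroscopic = (0.0360, -0.0336, -0.0140)
α = I⁻¹(τ − ω×Iω) = (0.9000, 0.9543, 1.3000)
new body rate ω' = (0.7450, 1.0477, -0.5350)
2q̇ = q⊗(0,ω) = (-0.9052922, 0.7210643, -0.7019884, 0.1331351)
updated quaternion q' = (-0.1723, 0.2047, 0.1875, -0.9451)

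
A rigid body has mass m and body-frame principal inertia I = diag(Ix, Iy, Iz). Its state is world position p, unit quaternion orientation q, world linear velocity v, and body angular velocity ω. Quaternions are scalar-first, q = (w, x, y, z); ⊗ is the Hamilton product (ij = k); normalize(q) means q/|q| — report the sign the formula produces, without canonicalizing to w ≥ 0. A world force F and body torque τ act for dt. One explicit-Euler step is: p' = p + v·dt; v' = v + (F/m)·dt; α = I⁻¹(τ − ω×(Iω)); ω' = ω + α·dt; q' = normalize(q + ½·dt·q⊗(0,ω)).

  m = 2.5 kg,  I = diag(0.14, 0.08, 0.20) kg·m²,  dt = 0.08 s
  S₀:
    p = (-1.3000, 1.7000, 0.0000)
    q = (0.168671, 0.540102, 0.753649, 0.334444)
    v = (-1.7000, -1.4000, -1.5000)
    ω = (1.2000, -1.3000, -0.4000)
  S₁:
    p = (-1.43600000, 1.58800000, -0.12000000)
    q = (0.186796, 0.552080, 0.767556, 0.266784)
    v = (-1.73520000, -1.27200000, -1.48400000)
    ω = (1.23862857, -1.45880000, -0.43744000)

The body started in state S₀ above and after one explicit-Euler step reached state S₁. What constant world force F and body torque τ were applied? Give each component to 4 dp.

F = (-1.1000, 4.0000, 0.5000)
τ = (0.1300, -0.1300, 0.0000)

v₁ − v₀ = (-0.03520000, 0.12800000, 0.01600000)
applied force F = (-1.1000, 4.0000, 0.5000)
ω₁ − ω₀ = (0.03862857, -0.15880000, -0.03744000)
gyro term ω₀×Iω₀ = (0.0624, 0.0288, 0.0936)
I·α + gyro = (0.1300, -0.1300, 0.0000)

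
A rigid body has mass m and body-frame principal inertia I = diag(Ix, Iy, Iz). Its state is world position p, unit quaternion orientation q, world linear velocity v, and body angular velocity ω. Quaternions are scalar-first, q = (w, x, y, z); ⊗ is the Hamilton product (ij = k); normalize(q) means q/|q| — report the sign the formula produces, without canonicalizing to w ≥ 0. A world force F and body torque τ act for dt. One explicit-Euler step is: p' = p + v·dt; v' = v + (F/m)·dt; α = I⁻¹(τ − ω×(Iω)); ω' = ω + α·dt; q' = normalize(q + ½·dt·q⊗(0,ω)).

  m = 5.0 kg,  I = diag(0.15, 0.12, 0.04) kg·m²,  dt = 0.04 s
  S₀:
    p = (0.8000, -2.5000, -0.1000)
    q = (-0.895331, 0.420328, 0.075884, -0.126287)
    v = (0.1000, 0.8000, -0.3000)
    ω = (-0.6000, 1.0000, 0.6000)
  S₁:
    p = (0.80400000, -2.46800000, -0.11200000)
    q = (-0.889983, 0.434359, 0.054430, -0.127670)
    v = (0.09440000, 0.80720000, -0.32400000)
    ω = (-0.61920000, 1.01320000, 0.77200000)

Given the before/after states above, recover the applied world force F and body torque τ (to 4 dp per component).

ω₁ − ω₀ = (-0.01920000, 0.01320000, 0.17200000)
ω₀×(Iω₀) = (-0.0480, -0.0396, 0.0180)
I·α + gyro = (-0.1200, 0.0000, 0.1900)
velocity change Δv = (-0.00560000, 0.00720000, -0.02400000)
m·(v₁−v₀)/dt = (-0.7000, 0.9000, -3.0000)

F = (-0.7000, 0.9000, -3.0000)
τ = (-0.1200, 0.0000, 0.1900)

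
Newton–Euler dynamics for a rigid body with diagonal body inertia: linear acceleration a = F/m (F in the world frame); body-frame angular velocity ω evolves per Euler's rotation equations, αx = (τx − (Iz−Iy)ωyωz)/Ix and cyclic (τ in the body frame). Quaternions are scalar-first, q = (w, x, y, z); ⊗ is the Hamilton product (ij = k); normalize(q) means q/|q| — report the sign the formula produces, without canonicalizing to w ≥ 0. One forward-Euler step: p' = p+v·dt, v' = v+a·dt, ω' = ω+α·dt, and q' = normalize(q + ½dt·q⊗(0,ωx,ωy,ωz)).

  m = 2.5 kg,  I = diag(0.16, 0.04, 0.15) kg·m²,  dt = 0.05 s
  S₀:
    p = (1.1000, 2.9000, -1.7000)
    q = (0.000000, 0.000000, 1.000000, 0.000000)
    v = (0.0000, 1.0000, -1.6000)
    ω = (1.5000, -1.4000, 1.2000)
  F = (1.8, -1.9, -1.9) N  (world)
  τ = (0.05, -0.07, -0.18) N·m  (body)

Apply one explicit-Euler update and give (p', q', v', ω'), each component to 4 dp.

p' = (1.1000, 2.9500, -1.7800)
q' = (0.0349, 0.0299, 0.9982, -0.0374)
v' = (0.0360, 0.9620, -1.6380)
ω' = (1.5734, -1.5100, 1.0560)

a = (0.7200, -0.7600, -0.7600)
new position p' = (1.1000, 2.9500, -1.7800)
v' = v + a·dt = (0.0360, 0.9620, -1.6380)
angular accel α = (1.4675, -2.2000, -2.8800)
ω' = ω + α·dt = (1.5734, -1.5100, 1.0560)
2q̇ = q⊗(0,ω) = (1.4000000, 1.2000000, 0.0000000, -1.5000000)
updated quaternion q' = (0.0349, 0.0299, 0.9982, -0.0374)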